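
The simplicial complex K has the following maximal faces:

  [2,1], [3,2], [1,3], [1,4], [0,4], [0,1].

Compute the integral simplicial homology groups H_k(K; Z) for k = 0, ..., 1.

Order the vertices as 0 < 1 < 2 < 3 < 4. Listing each simplex with vertices in this order, K has dimension 1 with simplices:

  0-simplices (5): [0], [1], [2], [3], [4]
  1-simplices (6): [0,1], [0,4], [1,2], [1,3], [1,4], [2,3]

Hence C_0 ≅ Z^5, C_1 ≅ Z^6.

Boundary ∂_1: C_1 → C_0 sends each edge [p,q] (with p < q) to q − p. For instance
  ∂[1,4] = [4] − [1].
This gives a 5×6 integer matrix of rank 4; reducing to Smith normal form yields diagonal entries (1,1,1,1).

From H_k ≅ ker(∂_k) / im(∂_{k+1}) we obtain:

  H_0: rank C_0 − rank ∂_1 = 5 − 4 = 1, and the invariant factors of ∂_1 are all 1, so H_0 ≅ Z.
  H_1: rank ker ∂_1 − rank ∂_2 = (6 − 4) − 0 = 2, and there is no ∂_2, so H_1 ≅ Z^2.

As a check, the Euler characteristic is 5 − 6 = -1, which agrees with 1 − 2 = -1.

H_0 ≅ Z,  H_1 ≅ Z^2.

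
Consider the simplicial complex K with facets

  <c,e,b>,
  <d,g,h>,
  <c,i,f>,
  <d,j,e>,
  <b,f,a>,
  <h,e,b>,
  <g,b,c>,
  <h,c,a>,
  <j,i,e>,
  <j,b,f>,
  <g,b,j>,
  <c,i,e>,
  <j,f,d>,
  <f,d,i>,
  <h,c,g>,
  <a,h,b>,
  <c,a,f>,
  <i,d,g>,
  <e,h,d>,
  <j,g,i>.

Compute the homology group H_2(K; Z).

We work with the vertex ordering a < b < c < d < e < f < g < h < i < j. The simplices of K, each written with vertices in increasing order, are:

  0-simplices (10): a, b, c, d, e, f, g, h, i, j
  1-simplices (30): ab, ac, af, ah, bc, be, bf, bg, bh, bj, ce, cf, cg, ch, ci, de, df, dg, dh, di, dj, eh, ei, ej, fi, fj, gh, gi, gj, ij
  2-simplices (20): abf, abh, acf, ach, bce, bcg, beh, bfj, bgj, cei, cfi, cgh, deh, dej, dfi, dfj, dgh, dgi, eij, gij

giving chain groups C_0 ≅ Z^10, C_1 ≅ Z^30, C_2 ≅ Z^20.

∂_1: C_1 → C_0 is given by ∂[p,q] = [q] − [p]. For instance
  ∂de = e − d.
As a 10×30 matrix over Z this has rank 9, with invariant factors (1,1,1,1,1,1,1,1,1).

Boundary ∂_2: C_2 → C_1 sends each 2-simplex [p,q,r] to [q,r] − [p,r] + [p,q]. For instance
  ∂dfj = fj − dj + df,
  ∂cei = ei − ci + ce.
The 30×20 boundary matrix has rank 20 and Smith normal form diag(1,1,1,1,1,1,1,1,1,1,1,1,1,1,1,1,1,1,1,2).

From H_k ≅ ker(∂_k) / im(∂_{k+1}) we obtain:

  H_2: rank ker ∂_2 − rank ∂_3 = (20 − 20) − 0 = 0, and there is no ∂_3, so H_2 ≅ 0.

H_2 ≅ 0.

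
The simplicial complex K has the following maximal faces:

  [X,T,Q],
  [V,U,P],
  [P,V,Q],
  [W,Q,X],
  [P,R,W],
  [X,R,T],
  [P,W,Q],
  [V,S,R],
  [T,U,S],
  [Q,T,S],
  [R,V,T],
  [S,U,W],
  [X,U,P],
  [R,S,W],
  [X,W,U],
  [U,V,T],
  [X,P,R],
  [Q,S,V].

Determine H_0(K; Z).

H_0 = Z.

K has 9 vertices, 27 edges, 18 triangles.
rank ∂_0 = 0, rank ∂_1 = 8 ⇒ b_0 = 9 − 0 − 8 = 1; all invariant factors of ∂_1 are 1 so no torsion. So H_0 ≅ Z.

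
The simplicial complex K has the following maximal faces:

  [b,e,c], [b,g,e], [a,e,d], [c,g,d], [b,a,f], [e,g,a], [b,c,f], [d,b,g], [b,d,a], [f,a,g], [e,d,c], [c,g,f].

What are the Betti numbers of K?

b_0 = 1, b_1 = 0, b_2 = 0.

Fix the vertex order a < b < c < d < e < f < g and write every simplex with vertices in increasing order. Then dim K = 2 and the simplices of K are:

  0-simplices (7): a, b, c, d, e, f, g
  1-simplices (18): ab, ad, ae, af, ag, bc, bd, be, bf, bg, cd, ce, cf, cg, de, dg, eg, fg
  2-simplices (12): abd, abf, ade, aeg, afg, bce, bcf, bdg, beg, cde, cdg, cfg

so the chain groups are C_0 ≅ Z^7, C_1 ≅ Z^18, C_2 ≅ Z^12.

Boundary ∂_1: C_1 → C_0 is given by ∂[p,q] = [q] − [p]. For instance
  ∂cd = d − c.
The resulting 7×18 matrix has rank 6, and its Smith normal form has invariant factors (1,1,1,1,1,1).

∂_2: C_2 → C_1 sends each 2-simplex [p,q,r] to [q,r] − [p,r] + [p,q]. For instance
  ∂cde = de − ce + cd,
  ∂abd = bd − ad + ab.
This gives a 18×12 integer matrix of rank 12; reducing to Smith normal form yields diagonal entries (1,1,1,1,1,1,1,1,1,1,1,2).

Now H_k = ker ∂_k / im ∂_{k+1}, so:

  H_0: rank C_0 − rank ∂_1 = 7 − 6 = 1, and the invariant factors of ∂_1 are all 1, so H_0 ≅ Z.
  H_1: rank ker ∂_1 − rank ∂_2 = (18 − 6) − 12 = 0, and ∂_2 has invariant factor 2 > 1, so H_1 ≅ Z_2.
  H_2: rank ker ∂_2 − rank ∂_3 = (12 − 12) − 0 = 0, and there is no ∂_3, so H_2 ≅ 0.

Hence the Betti numbers are b_0 = 1, b_1 = 0, b_2 = 0.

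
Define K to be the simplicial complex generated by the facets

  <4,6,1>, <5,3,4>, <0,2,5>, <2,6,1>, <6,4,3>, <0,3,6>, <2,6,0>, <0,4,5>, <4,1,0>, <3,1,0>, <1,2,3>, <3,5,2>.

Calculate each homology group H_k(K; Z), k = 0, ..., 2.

Order the vertices as 0 < 1 < 2 < 3 < 4 < 5 < 6. Listing each simplex with vertices in this order, K has dimension 2 with simplices:

  0-simplices (7): [0], [1], [2], [3], [4], [5], [6]
  1-simplices (18): [0,1], [0,2], [0,3], [0,4], [0,5], [0,6], [1,2], [1,3], [1,4], [1,6], [2,3], [2,5], [2,6], [3,4], [3,5], [3,6], [4,5], [4,6]
  2-simplices (12): [0,1,3], [0,1,4], [0,2,5], [0,2,6], [0,3,6], [0,4,5], [1,2,3], [1,2,6], [1,4,6], [2,3,5], [3,4,5], [3,4,6]

giving chain groups C_0 ≅ Z^7, C_1 ≅ Z^18, C_2 ≅ Z^12.

Boundary ∂_1: C_1 → C_0 is given by ∂[p,q] = [q] − [p]. For instance
  ∂[0,5] = [5] − [0].
This gives a 7×18 integer matrix of rank 6; reducing to Smith normal form yields diagonal entries (1,1,1,1,1,1).

Boundary ∂_2: C_2 → C_1 sends each 2-simplex [p,q,r] to [q,r] − [p,r] + [p,q]. For instance
  ∂[0,4,5] = [4,5] − [0,5] + [0,4],
  ∂[1,4,6] = [4,6] − [1,6] + [1,4].
As a 18×12 matrix over Z this has rank 12, with invariant factors (1,1,1,1,1,1,1,1,1,1,1,2).

From H_k ≅ ker(∂_k) / im(∂_{k+1}) we obtain:

  H_0: rank C_0 − rank ∂_1 = 7 − 6 = 1, and the invariant factors of ∂_1 are all 1, so H_0 = Z.
  H_1: rank ker ∂_1 − rank ∂_2 = (18 − 6) − 12 = 0, and ∂_2 has invariant factor 2 > 1, so H_1 = Z/2.
  H_2: rank ker ∂_2 − rank ∂_3 = (12 − 12) − 0 = 0, and there is no ∂_3, so H_2 = 0.

As a check, the Euler characteristic is 7 − 18 + 12 = 1, which agrees with 1 − 0 + 0 = 1.

H_0 = Z,  H_1 = Z/2,  H_2 = 0.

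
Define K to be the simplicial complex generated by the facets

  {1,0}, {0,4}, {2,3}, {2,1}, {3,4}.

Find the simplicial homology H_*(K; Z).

H_0 = Z,  H_1 = Z.

We work with the vertex ordering 0 < 1 < 2 < 3 < 4. The simplices of K, each written with vertices in increasing order, are:

  0-simplices (5): [0], [1], [2], [3], [4]
  1-simplices (5): [0,1], [0,4], [1,2], [2,3], [3,4]

Hence C_0 ≅ Z^5, C_1 ≅ Z^5.

∂_1: C_1 → C_0 is given by ∂[p,q] = [q] − [p]. For instance
  ∂[0,4] = [4] − [0].
The resulting 5×5 matrix has rank 4, and its Smith normal form has invariant factors (1,1,1,1).

Reading off H_k = ker ∂_k / im ∂_{k+1}:

  H_0: rank C_0 − rank ∂_1 = 5 − 4 = 1, and the invariant factors of ∂_1 are all 1, so H_0 = Z.
  H_1: rank ker ∂_1 − rank ∂_2 = (5 − 4) − 0 = 1, and there is no ∂_2, so H_1 = Z.

(K is a triangulation of the circle S^1.)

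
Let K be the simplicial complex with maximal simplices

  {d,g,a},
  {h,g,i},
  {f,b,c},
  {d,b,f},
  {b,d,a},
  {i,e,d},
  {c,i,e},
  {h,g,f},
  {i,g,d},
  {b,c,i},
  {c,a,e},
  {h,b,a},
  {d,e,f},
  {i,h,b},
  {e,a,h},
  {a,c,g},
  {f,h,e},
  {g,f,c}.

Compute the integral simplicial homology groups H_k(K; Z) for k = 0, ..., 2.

H_0 ≅ Z,  H_1 ≅ Z^2,  H_2 ≅ Z.

K has 9 vertices, 27 edges, 18 triangles.
rank ∂_0 = 0, rank ∂_1 = 8 ⇒ b_0 = 9 − 0 − 8 = 1; all invariant factors of ∂_1 are 1 so no torsion. So H_0 ≅ Z.
rank ∂_1 = 8, rank ∂_2 = 17 ⇒ b_1 = 27 − 8 − 17 = 2; all invariant factors of ∂_2 are 1 so no torsion. So H_1 ≅ Z^2.
rank ∂_2 = 17, rank ∂_3 = 0 ⇒ b_2 = 18 − 17 − 0 = 1. So H_2 ≅ Z.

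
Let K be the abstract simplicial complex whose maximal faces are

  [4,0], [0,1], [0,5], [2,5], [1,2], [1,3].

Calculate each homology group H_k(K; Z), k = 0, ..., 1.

K has 6 vertices, 6 edges.
rank ∂_0 = 0, rank ∂_1 = 5 ⇒ b_0 = 6 − 0 − 5 = 1; all invariant factors of ∂_1 are 1 so no torsion. So H_0 = Z.
rank ∂_1 = 5, rank ∂_2 = 0 ⇒ b_1 = 6 − 5 − 0 = 1. So H_1 = Z.

H_0 ≅ Z,  H_1 ≅ Z.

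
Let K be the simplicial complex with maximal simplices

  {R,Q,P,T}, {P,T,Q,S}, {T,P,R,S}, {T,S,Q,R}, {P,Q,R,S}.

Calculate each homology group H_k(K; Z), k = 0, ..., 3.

Fix the vertex order P < Q < R < S < T and write every simplex with vertices in increasing order. Then dim K = 3 and the simplices of K are:

  0-simplices (5): P, Q, R, S, T
  1-simplices (10): PQ, PR, PS, PT, QR, QS, QT, RS, RT, ST
  2-simplices (10): PQR, PQS, PQT, PRS, PRT, PST, QRS, QRT, QST, RST
  3-simplices (5): PQRS, PQRT, PQST, PRST, QRST

giving chain groups C_0 ≅ Z^5, C_1 ≅ Z^10, C_2 ≅ Z^10, C_3 ≅ Z^5.

The boundary map ∂_1: C_1 → C_0 maps an edge to its endpoints' difference, ∂[p,q] = q − p. For instance
  ∂PQ = Q − P.
The 5×10 boundary matrix has rank 4 and Smith normal form diag(1,1,1,1).

Boundary ∂_2: C_2 → C_1 maps a triangle to the signed sum of its edges. For instance
  ∂QST = ST − QT + QS,
  ∂QRS = RS − QS + QR.
The 10×10 boundary matrix has rank 6 and Smith normal form diag(1,1,1,1,1,1).

Boundary ∂_3: C_3 → C_2 sends each 3-simplex σ to the alternating sum Σ_i (−1)^i (σ with its i-th vertex removed). For instance
  ∂PQST = QST − PST + PQT − PQS,
  ∂QRST = RST − QST + QRT − QRS.
The resulting 10×5 matrix has rank 4, and its Smith normal form has invariant factors (1,1,1,1).

Reading off H_k = ker ∂_k / im ∂_{k+1}:

  H_0: rank C_0 − rank ∂_1 = 5 − 4 = 1, and the invariant factors of ∂_1 are all 1, so H_0 ≅ Z.
  H_1: rank ker ∂_1 − rank ∂_2 = (10 − 4) − 6 = 0, and the invariant factors of ∂_2 are all 1, so H_1 ≅ 0.
  H_2: rank ker ∂_2 − rank ∂_3 = (10 − 6) − 4 = 0, and the invariant factors of ∂_3 are all 1, so H_2 ≅ 0.
  H_3: rank ker ∂_3 − rank ∂_4 = (5 − 4) − 0 = 1, and there is no ∂_4, so H_3 ≅ Z.

As a check, the Euler characteristic is 5 − 10 + 10 − 5 = 0, which agrees with 1 − 0 + 0 − 1 = 0.

H_0 ≅ Z,  H_1 = 0,  H_2 = 0,  H_3 ≅ Z.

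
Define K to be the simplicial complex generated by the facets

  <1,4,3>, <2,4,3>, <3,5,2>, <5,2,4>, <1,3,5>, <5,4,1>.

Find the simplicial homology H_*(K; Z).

Order the vertices as 1 < 2 < 3 < 4 < 5. Listing each simplex with vertices in this order, K has dimension 2 with simplices:

  0-simplices (5): [1], [2], [3], [4], [5]
  1-simplices (9): [1,3], [1,4], [1,5], [2,3], [2,4], [2,5], [3,4], [3,5], [4,5]
  2-simplices (6): [1,3,4], [1,3,5], [1,4,5], [2,3,4], [2,3,5], [2,4,5]

so the chain groups are C_0 ≅ Z^5, C_1 ≅ Z^9, C_2 ≅ Z^6.

The boundary map ∂_1: C_1 → C_0 is given by ∂[p,q] = [q] − [p]. For instance
  ∂[3,5] = [5] − [3].
The 5×9 boundary matrix has rank 4 and Smith normal form diag(1,1,1,1).

∂_2: C_2 → C_1 sends each 2-simplex [p,q,r] to [q,r] − [p,r] + [p,q]. For instance
  ∂[1,3,4] = [3,4] − [1,4] + [1,3],
  ∂[2,4,5] = [4,5] − [2,5] + [2,4].
The 9×6 boundary matrix has rank 5 and Smith normal form diag(1,1,1,1,1).

Computing H_k = (kernel of ∂_k) / (image of ∂_{k+1}):

  H_0: rank C_0 − rank ∂_1 = 5 − 4 = 1, and the invariant factors of ∂_1 are all 1, so H_0 ≅ Z.
  H_1: rank ker ∂_1 − rank ∂_2 = (9 − 4) − 5 = 0, and the invariant factors of ∂_2 are all 1, so H_1 ≅ 0.
  H_2: rank ker ∂_2 − rank ∂_3 = (6 − 5) − 0 = 1, and there is no ∂_3, so H_2 ≅ Z.

H_0 ≅ Z,  H_1 = 0,  H_2 ≅ Z.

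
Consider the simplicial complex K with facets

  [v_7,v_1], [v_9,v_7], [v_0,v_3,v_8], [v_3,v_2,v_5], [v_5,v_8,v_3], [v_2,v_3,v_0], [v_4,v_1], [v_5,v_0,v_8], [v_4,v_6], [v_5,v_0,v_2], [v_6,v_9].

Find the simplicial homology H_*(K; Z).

K has 10 vertices, 14 edges, 6 triangles.
rank ∂_0 = 0, rank ∂_1 = 8 ⇒ b_0 = 10 − 0 − 8 = 2; all invariant factors of ∂_1 are 1 so no torsion. So H_0 = Z^2.
rank ∂_1 = 8, rank ∂_2 = 5 ⇒ b_1 = 14 − 8 − 5 = 1; all invariant factors of ∂_2 are 1 so no torsion. So H_1 = Z.
rank ∂_2 = 5, rank ∂_3 = 0 ⇒ b_2 = 6 − 5 − 0 = 1. So H_2 = Z.

H_0 = Z^2,  H_1 = Z,  H_2 = Z.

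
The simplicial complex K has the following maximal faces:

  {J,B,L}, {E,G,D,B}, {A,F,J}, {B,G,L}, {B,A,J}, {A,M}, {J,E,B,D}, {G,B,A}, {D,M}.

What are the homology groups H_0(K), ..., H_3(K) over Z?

Order the vertices as A < B < D < E < F < G < J < L < M. Listing each simplex with vertices in this order, K has dimension 3 with simplices:

  0-simplices (9): A, B, D, E, F, G, J, L, M
  1-simplices (19): AB, AF, AG, AJ, AM, BD, BE, BG, BJ, BL, DE, DG, DJ, DM, EG, EJ, FJ, GL, JL
  2-simplices (12): ABG, ABJ, AFJ, BDE, BDG, BDJ, BEG, BEJ, BGL, BJL, DEG, DEJ
  3-simplices (2): BDEG, BDEJ

so the chain groups are C_0 ≅ Z^9, C_1 ≅ Z^19, C_2 ≅ Z^12, C_3 ≅ Z^2.

The boundary map ∂_1: C_1 → C_0 is given by ∂[p,q] = [q] − [p]. For instance
  ∂AJ = J − A.
The resulting 9×19 matrix has rank 8, and its Smith normal form has invariant factors (1,1,1,1,1,1,1,1).

Boundary ∂_2: C_2 → C_1 acts by ∂[p,q,r] = [q,r] − [p,r] + [p,q]. For instance
  ∂BGL = GL − BL + BG,
  ∂ABJ = BJ − AJ + AB.
This gives a 19×12 integer matrix of rank 10; reducing to Smith normal form yields diagonal entries (1,1,1,1,1,1,1,1,1,1).

The boundary map ∂_3: C_3 → C_2 sends each 3-simplex σ to the alternating sum Σ_i (−1)^i (σ with its i-th vertex removed). For instance
  ∂BDEJ = DEJ − BEJ + BDJ − BDE,
  ∂BDEG = DEG − BEG + BDG − BDE.
This gives a 12×2 integer matrix of rank 2; reducing to Smith normal form yields diagonal entries (1,1).

Computing H_k = (kernel of ∂_k) / (image of ∂_{k+1}):

  H_0: rank C_0 − rank ∂_1 = 9 − 8 = 1, and the invariant factors of ∂_1 are all 1, so H_0 ≅ Z.
  H_1: rank ker ∂_1 − rank ∂_2 = (19 − 8) − 10 = 1, and the invariant factors of ∂_2 are all 1, so H_1 ≅ Z.
  H_2: rank ker ∂_2 − rank ∂_3 = (12 − 10) − 2 = 0, and the invariant factors of ∂_3 are all 1, so H_2 ≅ 0.
  H_3: rank ker ∂_3 − rank ∂_4 = (2 − 2) − 0 = 0, and there is no ∂_4, so H_3 ≅ 0.

H_0 ≅ Z,  H_1 ≅ Z,  H_2 = 0,  H_3 = 0.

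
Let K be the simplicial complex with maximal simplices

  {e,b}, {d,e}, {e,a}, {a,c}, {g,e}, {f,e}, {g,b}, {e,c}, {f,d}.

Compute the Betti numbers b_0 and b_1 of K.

K has 7 vertices, 9 edges.
rank ∂_0 = 0, rank ∂_1 = 6 ⇒ b_0 = 7 − 0 − 6 = 1; all invariant factors of ∂_1 are 1 so no torsion. So H_0 ≅ Z.
rank ∂_1 = 6, rank ∂_2 = 0 ⇒ b_1 = 9 − 6 − 0 = 3. So H_1 ≅ Z^3.

b_0 = 1, b_1 = 3.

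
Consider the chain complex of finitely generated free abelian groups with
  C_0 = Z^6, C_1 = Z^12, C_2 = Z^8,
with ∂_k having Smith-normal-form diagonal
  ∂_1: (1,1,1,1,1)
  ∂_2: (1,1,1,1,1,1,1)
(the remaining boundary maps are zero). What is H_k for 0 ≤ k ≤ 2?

H_0 = Z,  H_1 = 0,  H_2 = Z.

H_0: b_0 = 6 − 0 − 5 = 1; torsion from ∂_1 factors > 1: none. So H_0 = Z.
H_1: b_1 = 12 − 5 − 7 = 0; torsion from ∂_2 factors > 1: none. So H_1 = 0.
H_2: b_2 = 8 − 7 − 0 = 1; torsion from ∂_3 factors > 1: none. So H_2 = Z.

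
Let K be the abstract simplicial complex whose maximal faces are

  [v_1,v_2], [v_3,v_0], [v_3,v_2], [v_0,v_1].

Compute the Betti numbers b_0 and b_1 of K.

Order the vertices as v_0 < v_1 < v_2 < v_3. Listing each simplex with vertices in this order, K has dimension 1 with simplices:

  0-simplices (4): [v_0], [v_1], [v_2], [v_3]
  1-simplices (4): [v_0,v_1], [v_0,v_3], [v_1,v_2], [v_2,v_3]

so the chain groups are C_0 ≅ Z^4, C_1 ≅ Z^4.

∂_1: C_1 → C_0 sends each edge [p,q] (with p < q) to q − p. For instance
  ∂[v_0,v_1] = [v_1] − [v_0].
As a 4×4 matrix over Z this has rank 3, with invariant factors (1,1,1).

From H_k ≅ ker(∂_k) / im(∂_{k+1}) we obtain:

  H_0: rank C_0 − rank ∂_1 = 4 − 3 = 1, and the invariant factors of ∂_1 are all 1, so H_0 ≅ Z.
  H_1: rank ker ∂_1 − rank ∂_2 = (4 − 3) − 0 = 1, and there is no ∂_2, so H_1 ≅ Z.

As a check, the Euler characteristic is 4 − 4 = 0, which agrees with 1 − 1 = 0.
(K is a triangulation of the circle S^1.)

Hence the Betti numbers are b_0 = 1, b_1 = 1.

b_0 = 1, b_1 = 1.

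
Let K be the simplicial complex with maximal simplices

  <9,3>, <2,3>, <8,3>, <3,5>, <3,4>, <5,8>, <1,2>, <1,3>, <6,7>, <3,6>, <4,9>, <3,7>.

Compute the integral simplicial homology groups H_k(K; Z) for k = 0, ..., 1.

H_0 ≅ Z,  H_1 ≅ Z^4.

We work with the vertex ordering 1 < 2 < 3 < 4 < 5 < 6 < 7 < 8 < 9. The simplices of K, each written with vertices in increasing order, are:

  0-simplices (9): [1], [2], [3], [4], [5], [6], [7], [8], [9]
  1-simplices (12): [1,2], [1,3], [2,3], [3,4], [3,5], [3,6], [3,7], [3,8], [3,9], [4,9], [5,8], [6,7]

Hence C_0 ≅ Z^9, C_1 ≅ Z^12.

Boundary ∂_1: C_1 → C_0 sends each edge [p,q] (with p < q) to q − p. For instance
  ∂[3,7] = [7] − [3].
The resulting 9×12 matrix has rank 8, and its Smith normal form has invariant factors (1,1,1,1,1,1,1,1).

From H_k ≅ ker(∂_k) / im(∂_{k+1}) we obtain:

  H_0: rank C_0 − rank ∂_1 = 9 − 8 = 1, and the invariant factors of ∂_1 are all 1, so H_0 = Z.
  H_1: rank ker ∂_1 − rank ∂_2 = (12 − 8) − 0 = 4, and there is no ∂_2, so H_1 = Z^4.

As a check, the Euler characteristic is 9 − 12 = -3, which agrees with 1 − 4 = -3.
(K is a triangulation of a wedge of 4 circles.)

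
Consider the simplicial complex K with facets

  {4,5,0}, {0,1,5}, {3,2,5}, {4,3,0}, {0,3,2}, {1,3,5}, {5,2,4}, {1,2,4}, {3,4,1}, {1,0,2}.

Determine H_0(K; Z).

Fix the vertex order 0 < 1 < 2 < 3 < 4 < 5 and write every simplex with vertices in increasing order. Then dim K = 2 and the simplices of K are:

  0-simplices (6): [0], [1], [2], [3], [4], [5]
  1-simplices (15): [0,1], [0,2], [0,3], [0,4], [0,5], [1,2], [1,3], [1,4], [1,5], [2,3], [2,4], [2,5], [3,4], [3,5], [4,5]
  2-simplices (10): [0,1,2], [0,1,5], [0,2,3], [0,3,4], [0,4,5], [1,2,4], [1,3,4], [1,3,5], [2,3,5], [2,4,5]

Hence C_0 ≅ Z^6, C_1 ≅ Z^15, C_2 ≅ Z^10.

The boundary map ∂_1: C_1 → C_0 maps an edge to its endpoints' difference, ∂[p,q] = q − p.
This gives a 6×15 integer matrix of rank 5; reducing to Smith normal form yields diagonal entries (1,1,1,1,1).

The boundary map ∂_2: C_2 → C_1 sends each 2-simplex [p,q,r] to [q,r] − [p,r] + [p,q]. For instance
  ∂[2,4,5] = [4,5] − [2,5] + [2,4],
  ∂[0,2,3] = [2,3] − [0,3] + [0,2].
The 15×10 boundary matrix has rank 10 and Smith normal form diag(1,1,1,1,1,1,1,1,1,2).

From H_k ≅ ker(∂_k) / im(∂_{k+1}) we obtain:

  H_0: rank C_0 − rank ∂_1 = 6 − 5 = 1, and the invariant factors of ∂_1 are all 1, so H_0 ≅ Z.

H_0 = Z.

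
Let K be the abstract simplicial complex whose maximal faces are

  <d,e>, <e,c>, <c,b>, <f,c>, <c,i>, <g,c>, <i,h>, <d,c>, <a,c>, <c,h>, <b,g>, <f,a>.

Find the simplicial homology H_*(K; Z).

K has 9 vertices, 12 edges.
rank ∂_0 = 0, rank ∂_1 = 8 ⇒ b_0 = 9 − 0 − 8 = 1; all invariant factors of ∂_1 are 1 so no torsion. So H_0 = Z.
rank ∂_1 = 8, rank ∂_2 = 0 ⇒ b_1 = 12 − 8 − 0 = 4. So H_1 = Z^4.

H_0 = Z,  H_1 = Z^4.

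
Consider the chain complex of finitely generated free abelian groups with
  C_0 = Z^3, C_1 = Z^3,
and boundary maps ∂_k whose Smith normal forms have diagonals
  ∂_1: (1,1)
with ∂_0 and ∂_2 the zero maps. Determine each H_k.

H_0: b_0 = 3 − 0 − 2 = 1; torsion from ∂_1 factors > 1: none. So H_0 = Z.
H_1: b_1 = 3 − 2 − 0 = 1; torsion from ∂_2 factors > 1: none. So H_1 = Z.

H_0 = Z,  H_1 = Z.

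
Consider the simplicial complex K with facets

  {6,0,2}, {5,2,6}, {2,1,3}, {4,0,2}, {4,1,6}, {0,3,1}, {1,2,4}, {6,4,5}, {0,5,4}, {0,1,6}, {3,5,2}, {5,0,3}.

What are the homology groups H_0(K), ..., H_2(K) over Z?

H_0 ≅ Z,  H_1 ≅ Z_2,  H_2 = 0.

Fix the vertex order 0 < 1 < 2 < 3 < 4 < 5 < 6 and write every simplex with vertices in increasing order. Then dim K = 2 and the simplices of K are:

  0-simplices (7): [0], [1], [2], [3], [4], [5], [6]
  1-simplices (18): [0,1], [0,2], [0,3], [0,4], [0,5], [0,6], [1,2], [1,3], [1,4], [1,6], [2,3], [2,4], [2,5], [2,6], [3,5], [4,5], [4,6], [5,6]
  2-simplices (12): [0,1,3], [0,1,6], [0,2,4], [0,2,6], [0,3,5], [0,4,5], [1,2,3], [1,2,4], [1,4,6], [2,3,5], [2,5,6], [4,5,6]

so the chain groups are C_0 ≅ Z^7, C_1 ≅ Z^18, C_2 ≅ Z^12.

The boundary map ∂_1: C_1 → C_0 is given by ∂[p,q] = [q] − [p]. For instance
  ∂[0,4] = [4] − [0].
As a 7×18 matrix over Z this has rank 6, with invariant factors (1,1,1,1,1,1).

The boundary map ∂_2: C_2 → C_1 maps a triangle to the signed sum of its edges. For instance
  ∂[0,2,4] = [2,4] − [0,4] + [0,2],
  ∂[0,1,6] = [1,6] − [0,6] + [0,1].
The 18×12 boundary matrix has rank 12 and Smith normal form diag(1,1,1,1,1,1,1,1,1,1,1,2).

Computing H_k = (kernel of ∂_k) / (image of ∂_{k+1}):

  H_0: rank C_0 − rank ∂_1 = 7 − 6 = 1, and the invariant factors of ∂_1 are all 1, so H_0 ≅ Z.
  H_1: rank ker ∂_1 − rank ∂_2 = (18 − 6) − 12 = 0, and ∂_2 has invariant factor 2 > 1, so H_1 ≅ Z_2.
  H_2: rank ker ∂_2 − rank ∂_3 = (12 − 12) − 0 = 0, and there is no ∂_3, so H_2 ≅ 0.

(K is a triangulation of the real projective plane RP^2.)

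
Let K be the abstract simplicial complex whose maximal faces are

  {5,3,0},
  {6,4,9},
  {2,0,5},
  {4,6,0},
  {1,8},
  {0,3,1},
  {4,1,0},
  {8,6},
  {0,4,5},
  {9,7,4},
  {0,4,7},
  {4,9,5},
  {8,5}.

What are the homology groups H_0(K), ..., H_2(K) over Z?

H_0 ≅ Z,  H_1 ≅ Z^2,  H_2 = 0.

We work with the vertex ordering 0 < 1 < 2 < 3 < 4 < 5 < 6 < 7 < 8 < 9. The simplices of K, each written with vertices in increasing order, are:

  0-simplices (10): [0], [1], [2], [3], [4], [5], [6], [7], [8], [9]
  1-simplices (21): [0,1], [0,2], [0,3], [0,4], [0,5], [0,6], [0,7], [1,3], [1,4], [1,8], [2,5], [3,5], [4,5], [4,6], [4,7], [4,9], [5,8], [5,9], [6,8], [6,9], [7,9]
  2-simplices (10): [0,1,3], [0,1,4], [0,2,5], [0,3,5], [0,4,5], [0,4,6], [0,4,7], [4,5,9], [4,6,9], [4,7,9]

so the chain groups are C_0 ≅ Z^10, C_1 ≅ Z^21, C_2 ≅ Z^10.

∂_1: C_1 → C_0 is given by ∂[p,q] = [q] − [p]. For instance
  ∂[1,3] = [3] − [1].
The 10×21 boundary matrix has rank 9 and Smith normal form diag(1,1,1,1,1,1,1,1,1).

∂_2: C_2 → C_1 sends each 2-simplex [p,q,r] to [q,r] − [p,r] + [p,q]. For instance
  ∂[4,6,9] = [6,9] − [4,9] + [4,6],
  ∂[4,7,9] = [7,9] − [4,9] + [4,7].
The 21×10 boundary matrix has rank 10 and Smith normal form diag(1,1,1,1,1,1,1,1,1,1).

Now H_k = ker ∂_k / im ∂_{k+1}, so:

  H_0: rank C_0 − rank ∂_1 = 10 − 9 = 1, and the invariant factors of ∂_1 are all 1, so H_0 ≅ Z.
  H_1: rank ker ∂_1 − rank ∂_2 = (21 − 9) − 10 = 2, and the invariant factors of ∂_2 are all 1, so H_1 ≅ Z^2.
  H_2: rank ker ∂_2 − rank ∂_3 = (10 − 10) − 0 = 0, and there is no ∂_3, so H_2 ≅ 0.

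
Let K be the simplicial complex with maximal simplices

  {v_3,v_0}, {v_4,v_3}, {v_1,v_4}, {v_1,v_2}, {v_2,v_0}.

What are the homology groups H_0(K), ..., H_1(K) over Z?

H_0 = Z,  H_1 = Z.

We work with the vertex ordering v_0 < v_1 < v_2 < v_3 < v_4. The simplices of K, each written with vertices in increasing order, are:

  0-simplices (5): [v_0], [v_1], [v_2], [v_3], [v_4]
  1-simplices (5): [v_0,v_2], [v_0,v_3], [v_1,v_2], [v_1,v_4], [v_3,v_4]

so the chain groups are C_0 ≅ Z^5, C_1 ≅ Z^5.

Boundary ∂_1: C_1 → C_0 is given by ∂[p,q] = [q] − [p].
This gives a 5×5 integer matrix of rank 4; reducing to Smith normal form yields diagonal entries (1,1,1,1).

Computing H_k = (kernel of ∂_k) / (image of ∂_{k+1}):

  H_0: rank C_0 − rank ∂_1 = 5 − 4 = 1, and the invariant factors of ∂_1 are all 1, so H_0 = Z.
  H_1: rank ker ∂_1 − rank ∂_2 = (5 − 4) − 0 = 1, and there is no ∂_2, so H_1 = Z.

As a check, the Euler characteristic is 5 − 5 = 0, which agrees with 1 − 1 = 0.
(K is a triangulation of the circle S^1.)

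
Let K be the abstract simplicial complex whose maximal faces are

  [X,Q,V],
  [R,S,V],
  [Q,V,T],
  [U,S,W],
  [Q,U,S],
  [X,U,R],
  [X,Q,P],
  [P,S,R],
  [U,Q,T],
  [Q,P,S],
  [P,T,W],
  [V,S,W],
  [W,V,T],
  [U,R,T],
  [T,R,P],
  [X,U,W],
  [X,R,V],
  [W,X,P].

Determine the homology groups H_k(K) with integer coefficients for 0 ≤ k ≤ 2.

K has 9 vertices, 27 edges, 18 triangles.
rank ∂_0 = 0, rank ∂_1 = 8 ⇒ b_0 = 9 − 0 − 8 = 1; all invariant factors of ∂_1 are 1 so no torsion. So H_0 = Z.
rank ∂_1 = 8, rank ∂_2 = 17 ⇒ b_1 = 27 − 8 − 17 = 2; all invariant factors of ∂_2 are 1 so no torsion. So H_1 = Z^2.
rank ∂_2 = 17, rank ∂_3 = 0 ⇒ b_2 = 18 − 17 − 0 = 1. So H_2 = Z.

H_0 = Z,  H_1 = Z^2,  H_2 = Z.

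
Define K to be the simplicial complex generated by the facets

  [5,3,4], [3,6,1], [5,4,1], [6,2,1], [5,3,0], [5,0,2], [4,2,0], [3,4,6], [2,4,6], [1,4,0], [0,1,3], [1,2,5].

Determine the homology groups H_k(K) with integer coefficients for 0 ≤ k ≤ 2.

K has 7 vertices, 18 edges, 12 triangles.
rank ∂_0 = 0, rank ∂_1 = 6 ⇒ b_0 = 7 − 0 − 6 = 1; all invariant factors of ∂_1 are 1 so no torsion. So H_0 = Z.
rank ∂_1 = 6, rank ∂_2 = 12 ⇒ b_1 = 18 − 6 − 12 = 0; ∂_2 has invariant factor(s) [2] giving torsion. So H_1 = Z/2.
rank ∂_2 = 12, rank ∂_3 = 0 ⇒ b_2 = 12 − 12 − 0 = 0. So H_2 = 0.

H_0 ≅ Z,  H_1 ≅ Z/2,  H_2 = 0.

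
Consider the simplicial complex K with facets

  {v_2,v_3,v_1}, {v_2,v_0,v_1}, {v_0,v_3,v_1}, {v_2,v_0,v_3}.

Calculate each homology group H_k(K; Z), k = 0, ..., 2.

H_0 = Z,  H_1 = 0,  H_2 = Z.

Order the vertices as v_0 < v_1 < v_2 < v_3. Listing each simplex with vertices in this order, K has dimension 2 with simplices:

  0-simplices (4): [v_0], [v_1], [v_2], [v_3]
  1-simplices (6): [v_0,v_1], [v_0,v_2], [v_0,v_3], [v_1,v_2], [v_1,v_3], [v_2,v_3]
  2-simplices (4): [v_0,v_1,v_2], [v_0,v_1,v_3], [v_0,v_2,v_3], [v_1,v_2,v_3]

Hence C_0 ≅ Z^4, C_1 ≅ Z^6, C_2 ≅ Z^4.

∂_1: C_1 → C_0 is given by ∂[p,q] = [q] − [p]. For instance
  ∂[v_0,v_1] = [v_1] − [v_0].
The 4×6 boundary matrix has rank 3 and Smith normal form diag(1,1,1).

The boundary map ∂_2: C_2 → C_1 sends each 2-simplex [p,q,r] to [q,r] − [p,r] + [p,q]. For instance
  ∂[v_0,v_1,v_2] = [v_1,v_2] − [v_0,v_2] + [v_0,v_1],
  ∂[v_1,v_2,v_3] = [v_2,v_3] − [v_1,v_3] + [v_1,v_2].
The resulting 6×4 matrix has rank 3, and its Smith normal form has invariant factors (1,1,1).

Now H_k = ker ∂_k / im ∂_{k+1}, so:

  H_0: rank C_0 − rank ∂_1 = 4 − 3 = 1, and the invariant factors of ∂_1 are all 1, so H_0 = Z.
  H_1: rank ker ∂_1 − rank ∂_2 = (6 − 3) − 3 = 0, and the invariant factors of ∂_2 are all 1, so H_1 = 0.
  H_2: rank ker ∂_2 − rank ∂_3 = (4 − 3) − 0 = 1, and there is no ∂_3, so H_2 = Z.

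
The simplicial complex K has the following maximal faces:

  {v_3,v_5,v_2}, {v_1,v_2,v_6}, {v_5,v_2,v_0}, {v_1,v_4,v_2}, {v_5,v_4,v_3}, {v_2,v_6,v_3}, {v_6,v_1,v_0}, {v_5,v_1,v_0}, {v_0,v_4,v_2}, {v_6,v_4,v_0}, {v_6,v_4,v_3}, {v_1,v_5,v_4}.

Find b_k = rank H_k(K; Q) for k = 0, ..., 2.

Order the vertices as v_0 < v_1 < v_2 < v_3 < v_4 < v_5 < v_6. Listing each simplex with vertices in this order, K has dimension 2 with simplices:

  0-simplices (7): [v_0], [v_1], [v_2], [v_3], [v_4], [v_5], [v_6]
  1-simplices (18): (18 of them)
  2-simplices (12): (12 of them)

so the chain groups are C_0 ≅ Z^7, C_1 ≅ Z^18, C_2 ≅ Z^12.

∂_1: C_1 → C_0 sends each edge [p,q] (with p < q) to q − p.
The resulting 7×18 matrix has rank 6, and its Smith normal form has invariant factors (1,1,1,1,1,1).

Boundary ∂_2: C_2 → C_1 maps a triangle to the signed sum of its edges. For instance
  ∂[v_1,v_2,v_4] = [v_2,v_4] − [v_1,v_4] + [v_1,v_2],
  ∂[v_2,v_3,v_6] = [v_3,v_6] − [v_2,v_6] + [v_2,v_3].
As a 18×12 matrix over Z this has rank 12, with invariant factors (1,1,1,1,1,1,1,1,1,1,1,2).

From H_k ≅ ker(∂_k) / im(∂_{k+1}) we obtain:

  H_0: rank C_0 − rank ∂_1 = 7 − 6 = 1, and the invariant factors of ∂_1 are all 1, so H_0 = Z.
  H_1: rank ker ∂_1 − rank ∂_2 = (18 − 6) − 12 = 0, and ∂_2 has invariant factor 2 > 1, so H_1 = Z/2.
  H_2: rank ker ∂_2 − rank ∂_3 = (12 − 12) − 0 = 0, and there is no ∂_3, so H_2 = 0.

As a check, the Euler characteristic is 7 − 18 + 12 = 1, which agrees with 1 − 0 + 0 = 1.
(K is a triangulation of the real projective plane RP^2.)

Hence the Betti numbers are b_0 = 1, b_1 = 0, b_2 = 0.

b_0 = 1, b_1 = 0, b_2 = 0.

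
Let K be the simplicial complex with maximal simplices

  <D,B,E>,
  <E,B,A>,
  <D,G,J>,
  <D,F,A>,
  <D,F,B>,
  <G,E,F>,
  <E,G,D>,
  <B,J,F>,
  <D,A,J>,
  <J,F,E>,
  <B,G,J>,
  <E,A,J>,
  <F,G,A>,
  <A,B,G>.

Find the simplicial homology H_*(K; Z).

Take the total order A < B < D < E < F < G < J on the vertex set. Then K (dimension 2) consists of the simplices:

  0-simplices (7): A, B, D, E, F, G, J
  1-simplices (21): AB, AD, AE, AF, AG, AJ, BD, BE, BF, BG, BJ, DE, DF, DG, DJ, EF, EG, EJ, FG, FJ, GJ
  2-simplices (14): ABE, ABG, ADF, ADJ, AEJ, AFG, BDE, BDF, BFJ, BGJ, DEG, DGJ, EFG, EFJ

so the chain groups are C_0 ≅ Z^7, C_1 ≅ Z^21, C_2 ≅ Z^14.

Boundary ∂_1: C_1 → C_0 is given by ∂[p,q] = [q] − [p].
As a 7×21 matrix over Z this has rank 6, with invariant factors (1,1,1,1,1,1).

Boundary ∂_2: C_2 → C_1 maps a triangle to the signed sum of its edges. For instance
  ∂DGJ = GJ − DJ + DG,
  ∂AFG = FG − AG + AF.
As a 21×14 matrix over Z this has rank 13, with invariant factors (1,1,1,1,1,1,1,1,1,1,1,1,1).

Computing H_k = (kernel of ∂_k) / (image of ∂_{k+1}):

  H_0: rank C_0 − rank ∂_1 = 7 − 6 = 1, and the invariant factors of ∂_1 are all 1, so H_0 = Z.
  H_1: rank ker ∂_1 − rank ∂_2 = (21 − 6) − 13 = 2, and the invariant factors of ∂_2 are all 1, so H_1 = Z^2.
  H_2: rank ker ∂_2 − rank ∂_3 = (14 − 13) − 0 = 1, and there is no ∂_3, so H_2 = Z.

As a check, the Euler characteristic is 7 − 21 + 14 = 0, which agrees with 1 − 2 + 1 = 0.

H_0 ≅ Z,  H_1 ≅ Z^2,  H_2 ≅ Z.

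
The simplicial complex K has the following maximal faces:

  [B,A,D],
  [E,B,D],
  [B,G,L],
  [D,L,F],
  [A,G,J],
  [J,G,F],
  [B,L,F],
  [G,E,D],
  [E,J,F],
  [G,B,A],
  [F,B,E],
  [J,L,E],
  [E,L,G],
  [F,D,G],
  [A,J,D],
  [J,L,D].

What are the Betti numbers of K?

Fix the vertex order A < B < D < E < F < G < J < L and write every simplex with vertices in increasing order. Then dim K = 2 and the simplices of K are:

  0-simplices (8): A, B, D, E, F, G, J, L
  1-simplices (24): AB, AD, AG, AJ, BD, BE, BF, BG, BL, DE, DF, DG, DJ, DL, EF, EG, EJ, EL, FG, FJ, FL, GJ, GL, JL
  2-simplices (16): ABD, ABG, ADJ, AGJ, BDE, BEF, BFL, BGL, DEG, DFG, DFL, DJL, EFJ, EGL, EJL, FGJ

giving chain groups C_0 ≅ Z^8, C_1 ≅ Z^24, C_2 ≅ Z^16.

The boundary map ∂_1: C_1 → C_0 maps an edge to its endpoints' difference, ∂[p,q] = q − p. For instance
  ∂EF = F − E.
The resulting 8×24 matrix has rank 7, and its Smith normal form has invariant factors (1,1,1,1,1,1,1).

Boundary ∂_2: C_2 → C_1 acts by ∂[p,q,r] = [q,r] − [p,r] + [p,q]. For instance
  ∂EFJ = FJ − EJ + EF,
  ∂BEF = EF − BF + BE.
The 24×16 boundary matrix has rank 15 and Smith normal form diag(1,1,1,1,1,1,1,1,1,1,1,1,1,1,1).

Reading off H_k = ker ∂_k / im ∂_{k+1}:

  H_0: rank C_0 − rank ∂_1 = 8 − 7 = 1, and the invariant factors of ∂_1 are all 1, so H_0 ≅ Z.
  H_1: rank ker ∂_1 − rank ∂_2 = (24 − 7) − 15 = 2, and the invariant factors of ∂_2 are all 1, so H_1 ≅ Z^2.
  H_2: rank ker ∂_2 − rank ∂_3 = (16 − 15) − 0 = 1, and there is no ∂_3, so H_2 ≅ Z.

As a check, the Euler characteristic is 8 − 24 + 16 = 0, which agrees with 1 − 2 + 1 = 0.
(K is a triangulation of the torus T^2.)

Hence the Betti numbers are b_0 = 1, b_1 = 2, b_2 = 1.

b_0 = 1, b_1 = 2, b_2 = 1.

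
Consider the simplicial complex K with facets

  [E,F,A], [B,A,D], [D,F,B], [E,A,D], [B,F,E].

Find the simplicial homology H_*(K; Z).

Order the vertices as A < B < D < E < F. Listing each simplex with vertices in this order, K has dimension 2 with simplices:

  0-simplices (5): A, B, D, E, F
  1-simplices (10): AB, AD, AE, AF, BD, BE, BF, DE, DF, EF
  2-simplices (5): ABD, ADE, AEF, BDF, BEF

giving chain groups C_0 ≅ Z^5, C_1 ≅ Z^10, C_2 ≅ Z^5.

∂_1: C_1 → C_0 is given by ∂[p,q] = [q] − [p]. For instance
  ∂AE = E − A.
As a 5×10 matrix over Z this has rank 4, with invariant factors (1,1,1,1).

Boundary ∂_2: C_2 → C_1 acts by ∂[p,q,r] = [q,r] − [p,r] + [p,q]. For instance
  ∂BDF = DF − BF + BD,
  ∂ABD = BD − AD + AB.
This gives a 10×5 integer matrix of rank 5; reducing to Smith normal form yields diagonal entries (1,1,1,1,1).

Reading off H_k = ker ∂_k / im ∂_{k+1}:

  H_0: rank C_0 − rank ∂_1 = 5 − 4 = 1, and the invariant factors of ∂_1 are all 1, so H_0 = Z.
  H_1: rank ker ∂_1 − rank ∂_2 = (10 − 4) − 5 = 1, and the invariant factors of ∂_2 are all 1, so H_1 = Z.
  H_2: rank ker ∂_2 − rank ∂_3 = (5 − 5) − 0 = 0, and there is no ∂_3, so H_2 = 0.

H_0 ≅ Z,  H_1 ≅ Z,  H_2 = 0.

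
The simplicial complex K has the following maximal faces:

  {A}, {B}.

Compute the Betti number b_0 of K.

Fix the vertex order A < B and write every simplex with vertices in increasing order. Then dim K = 0 and the simplices of K are:

  0-simplices (2): A, B

Hence C_0 ≅ Z^2.

From H_k ≅ ker(∂_k) / im(∂_{k+1}) we obtain:

  H_0: rank C_0 − rank ∂_1 = 2 − 0 = 2, and there is no ∂_1, so H_0 = Z^2.

Hence the Betti numbers are b_0 = 2.

b_0 = 2.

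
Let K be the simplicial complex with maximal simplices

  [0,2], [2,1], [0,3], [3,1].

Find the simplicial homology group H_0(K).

Order the vertices as 0 < 1 < 2 < 3. Listing each simplex with vertices in this order, K has dimension 1 with simplices:

  0-simplices (4): [0], [1], [2], [3]
  1-simplices (4): [0,2], [0,3], [1,2], [1,3]

so the chain groups are C_0 ≅ Z^4, C_1 ≅ Z^4.

∂_1: C_1 → C_0 sends each edge [p,q] (with p < q) to q − p. For instance
  ∂[0,2] = [2] − [0].
The 4×4 boundary matrix has rank 3 and Smith normal form diag(1,1,1).

Computing H_k = (kernel of ∂_k) / (image of ∂_{k+1}):

  H_0: rank C_0 − rank ∂_1 = 4 − 3 = 1, and the invariant factors of ∂_1 are all 1, so H_0 ≅ Z.

H_0 ≅ Z.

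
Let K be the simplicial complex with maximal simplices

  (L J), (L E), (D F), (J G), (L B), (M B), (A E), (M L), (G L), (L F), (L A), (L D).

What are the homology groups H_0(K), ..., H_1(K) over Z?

H_0 = Z,  H_1 = Z^4.

Order the vertices as A < B < D < E < F < G < J < L < M. Listing each simplex with vertices in this order, K has dimension 1 with simplices:

  0-simplices (9): A, B, D, E, F, G, J, L, M
  1-simplices (12): AE, AL, BL, BM, DF, DL, EL, FL, GJ, GL, JL, LM

giving chain groups C_0 ≅ Z^9, C_1 ≅ Z^12.

∂_1: C_1 → C_0 is given by ∂[p,q] = [q] − [p]. For instance
  ∂LM = M − L.
As a 9×12 matrix over Z this has rank 8, with invariant factors (1,1,1,1,1,1,1,1).

From H_k ≅ ker(∂_k) / im(∂_{k+1}) we obtain:

  H_0: rank C_0 − rank ∂_1 = 9 − 8 = 1, and the invariant factors of ∂_1 are all 1, so H_0 ≅ Z.
  H_1: rank ker ∂_1 − rank ∂_2 = (12 − 8) − 0 = 4, and there is no ∂_2, so H_1 ≅ Z^4.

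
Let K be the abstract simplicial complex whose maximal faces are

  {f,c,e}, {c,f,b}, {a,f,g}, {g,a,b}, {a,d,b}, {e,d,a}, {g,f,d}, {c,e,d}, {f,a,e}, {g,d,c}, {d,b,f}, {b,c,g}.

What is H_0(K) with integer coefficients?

H_0 = Z.

Take the total order a < b < c < d < e < f < g on the vertex set. Then K (dimension 2) consists of the simplices:

  0-simplices (7): a, b, c, d, e, f, g
  1-simplices (18): ab, ad, ae, af, ag, bc, bd, bf, bg, cd, ce, cf, cg, de, df, dg, ef, fg
  2-simplices (12): abd, abg, ade, aef, afg, bcf, bcg, bdf, cde, cdg, cef, dfg

giving chain groups C_0 ≅ Z^7, C_1 ≅ Z^18, C_2 ≅ Z^12.

The boundary map ∂_1: C_1 → C_0 is given by ∂[p,q] = [q] − [p]. For instance
  ∂ce = e − c.
The 7×18 boundary matrix has rank 6 and Smith normal form diag(1,1,1,1,1,1).

∂_2: C_2 → C_1 sends each 2-simplex [p,q,r] to [q,r] − [p,r] + [p,q]. For instance
  ∂ade = de − ae + ad,
  ∂aef = ef − af + ae.
This gives a 18×12 integer matrix of rank 12; reducing to Smith normal form yields diagonal entries (1,1,1,1,1,1,1,1,1,1,1,2).

Reading off H_k = ker ∂_k / im ∂_{k+1}:

  H_0: rank C_0 − rank ∂_1 = 7 − 6 = 1, and the invariant factors of ∂_1 are all 1, so H_0 ≅ Z.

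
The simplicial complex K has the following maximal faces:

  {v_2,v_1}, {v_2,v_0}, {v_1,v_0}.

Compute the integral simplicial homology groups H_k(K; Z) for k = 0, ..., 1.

H_0 = Z,  H_1 = Z.

Order the vertices as v_0 < v_1 < v_2. Listing each simplex with vertices in this order, K has dimension 1 with simplices:

  0-simplices (3): [v_0], [v_1], [v_2]
  1-simplices (3): [v_0,v_1], [v_0,v_2], [v_1,v_2]

giving chain groups C_0 ≅ Z^3, C_1 ≅ Z^3.

∂_1: C_1 → C_0 is given by ∂[p,q] = [q] − [p]. For instance
  ∂[v_1,v_2] = [v_2] − [v_1].
This gives a 3×3 integer matrix of rank 2; reducing to Smith normal form yields diagonal entries (1,1).

From H_k ≅ ker(∂_k) / im(∂_{k+1}) we obtain:

  H_0: rank C_0 − rank ∂_1 = 3 − 2 = 1, and the invariant factors of ∂_1 are all 1, so H_0 ≅ Z.
  H_1: rank ker ∂_1 − rank ∂_2 = (3 − 2) − 0 = 1, and there is no ∂_2, so H_1 ≅ Z.

As a check, the Euler characteristic is 3 − 3 = 0, which agrees with 1 − 1 = 0.
(K is a triangulation of the circle S^1.)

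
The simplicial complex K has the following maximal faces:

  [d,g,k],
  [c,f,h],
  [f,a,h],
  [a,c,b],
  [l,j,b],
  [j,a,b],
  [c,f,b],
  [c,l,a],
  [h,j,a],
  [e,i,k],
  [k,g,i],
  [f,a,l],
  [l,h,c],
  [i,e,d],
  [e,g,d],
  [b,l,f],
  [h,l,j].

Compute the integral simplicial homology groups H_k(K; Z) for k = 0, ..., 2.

H_0 = Z^2,  H_1 = Z ⊕ Z/2Z,  H_2 = 0.

Order the vertices as a < b < c < d < e < f < g < h < i < j < k < l. Listing each simplex with vertices in this order, K has dimension 2 with simplices:

  0-simplices (12): a, b, c, d, e, f, g, h, i, j, k, l
  1-simplices (28): ab, ac, af, ah, aj, al, bc, bf, bj, bl, cf, ch, cl, de, dg, di, dk, eg, ei, ek, fh, fl, gi, gk, hj, hl, ik, jl
  2-simplices (17): abc, abj, acl, afh, afl, ahj, bcf, bfl, bjl, cfh, chl, deg, dei, dgk, eik, gik, hjl

Hence C_0 ≅ Z^12, C_1 ≅ Z^28, C_2 ≅ Z^17.

∂_1: C_1 → C_0 sends each edge [p,q] (with p < q) to q − p.
This gives a 12×28 integer matrix of rank 10; reducing to Smith normal form yields diagonal entries (1,1,1,1,1,1,1,1,1,1).

∂_2: C_2 → C_1 maps a triangle to the signed sum of its edges. For instance
  ∂eik = ik − ek + ei,
  ∂chl = hl − cl + ch.
The 28×17 boundary matrix has rank 17 and Smith normal form diag(1,1,1,1,1,1,1,1,1,1,1,1,1,1,1,1,2).

Now H_k = ker ∂_k / im ∂_{k+1}, so:

  H_0: rank C_0 − rank ∂_1 = 12 − 10 = 2, and the invariant factors of ∂_1 are all 1, so H_0 = Z^2.
  H_1: rank ker ∂_1 − rank ∂_2 = (28 − 10) − 17 = 1, and ∂_2 has invariant factor 2 > 1, so H_1 = Z ⊕ Z/2Z.
  H_2: rank ker ∂_2 − rank ∂_3 = (17 − 17) − 0 = 0, and there is no ∂_3, so H_2 = 0.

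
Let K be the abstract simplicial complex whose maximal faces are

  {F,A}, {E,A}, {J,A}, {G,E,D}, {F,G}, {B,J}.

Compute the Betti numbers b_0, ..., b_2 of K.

b_0 = 1, b_1 = 1, b_2 = 0.

Order the vertices as A < B < D < E < F < G < J. Listing each simplex with vertices in this order, K has dimension 2 with simplices:

  0-simplices (7): A, B, D, E, F, G, J
  1-simplices (8): AE, AF, AJ, BJ, DE, DG, EG, FG
  2-simplices (1): DEG

so the chain groups are C_0 ≅ Z^7, C_1 ≅ Z^8, C_2 ≅ Z^1.

∂_1: C_1 → C_0 sends each edge [p,q] (with p < q) to q − p. For instance
  ∂DG = G − D.
The 7×8 boundary matrix has rank 6 and Smith normal form diag(1,1,1,1,1,1).

The boundary map ∂_2: C_2 → C_1 sends each 2-simplex [p,q,r] to [q,r] − [p,r] + [p,q]. For instance
  ∂DEG = EG − DG + DE.
This gives a 8×1 integer matrix of rank 1; reducing to Smith normal form yields diagonal entries (1).

Computing H_k = (kernel of ∂_k) / (image of ∂_{k+1}):

  H_0: rank C_0 − rank ∂_1 = 7 − 6 = 1, and the invariant factors of ∂_1 are all 1, so H_0 = Z.
  H_1: rank ker ∂_1 − rank ∂_2 = (8 − 6) − 1 = 1, and the invariant factors of ∂_2 are all 1, so H_1 = Z.
  H_2: rank ker ∂_2 − rank ∂_3 = (1 − 1) − 0 = 0, and there is no ∂_3, so H_2 = 0.

Hence the Betti numbers are b_0 = 1, b_1 = 1, b_2 = 0.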